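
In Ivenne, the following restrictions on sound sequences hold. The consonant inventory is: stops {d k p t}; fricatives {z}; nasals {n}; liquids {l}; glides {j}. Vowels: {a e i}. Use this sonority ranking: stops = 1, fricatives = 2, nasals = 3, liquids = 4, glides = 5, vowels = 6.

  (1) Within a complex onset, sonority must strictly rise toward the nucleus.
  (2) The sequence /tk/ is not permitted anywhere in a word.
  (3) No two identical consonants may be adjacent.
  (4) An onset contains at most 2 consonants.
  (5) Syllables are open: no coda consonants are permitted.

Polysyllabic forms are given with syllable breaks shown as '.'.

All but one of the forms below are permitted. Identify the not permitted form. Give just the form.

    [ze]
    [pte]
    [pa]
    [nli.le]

[ze] — σ1 onset /z/, coda /∅/ ok → permitted
[pte] — violates constraint 1: syllable 1 onset /pt/: /p/ (stop, 1) → /t/ (stop, 1) does not rise → not permitted
[pa] — σ1 onset /p/, coda /∅/ ok → permitted
[nli.le] — σ1 onset /nl/ (3→4 rises), coda /∅/ ok; σ2 onset /l/, coda /∅/ ok → permitted

[pte]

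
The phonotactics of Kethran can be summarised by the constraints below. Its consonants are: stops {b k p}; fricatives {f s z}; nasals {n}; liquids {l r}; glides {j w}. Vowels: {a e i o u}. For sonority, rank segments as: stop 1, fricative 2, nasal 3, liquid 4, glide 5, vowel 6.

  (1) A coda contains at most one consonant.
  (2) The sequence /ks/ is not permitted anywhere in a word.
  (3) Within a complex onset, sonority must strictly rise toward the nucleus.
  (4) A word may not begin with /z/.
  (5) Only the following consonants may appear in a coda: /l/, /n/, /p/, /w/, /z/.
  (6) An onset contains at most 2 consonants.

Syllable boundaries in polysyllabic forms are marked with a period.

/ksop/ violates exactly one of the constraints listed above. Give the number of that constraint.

2

/ksop/: contains banned sequence /ks/.
This is a violation of constraint 2: "The sequence /ks/ is not permitted anywhere in a word."
The remaining constraints (1, 3, 4, 5, 6) are satisfied.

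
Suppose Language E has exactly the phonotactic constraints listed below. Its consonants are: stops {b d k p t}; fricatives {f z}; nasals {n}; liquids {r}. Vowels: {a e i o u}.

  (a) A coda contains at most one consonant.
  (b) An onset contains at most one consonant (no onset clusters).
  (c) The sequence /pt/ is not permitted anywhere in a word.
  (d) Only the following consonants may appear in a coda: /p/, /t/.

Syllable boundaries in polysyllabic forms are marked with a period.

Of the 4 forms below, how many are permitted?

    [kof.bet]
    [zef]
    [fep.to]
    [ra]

[kof.bet] — violates constraint (d): syllable 1 coda contains /f/, which is not a licensed coda consonant → not permitted
[zef] — violates constraint (d): syllable 1 coda contains /f/, which is not a licensed coda consonant → not permitted
[fep.to] — violates constraint (c): contains banned sequence /pt/ → not permitted
[ra] — σ1 onset /r/, coda /∅/ ok → permitted
Permitted: [ra] → 1.

1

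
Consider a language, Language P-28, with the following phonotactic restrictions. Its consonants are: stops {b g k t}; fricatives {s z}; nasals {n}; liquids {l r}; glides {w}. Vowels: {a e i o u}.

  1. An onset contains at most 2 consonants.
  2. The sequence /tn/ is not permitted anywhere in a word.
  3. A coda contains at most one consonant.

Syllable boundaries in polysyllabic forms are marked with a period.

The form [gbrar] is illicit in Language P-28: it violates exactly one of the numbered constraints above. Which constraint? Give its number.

[gbrar]: syllable 1 onset /gbr/ has 3 consonants (> 2).
This is a violation of constraint 1: "An onset contains at most 2 consonants."
The remaining constraints (2, 3) are satisfied.

1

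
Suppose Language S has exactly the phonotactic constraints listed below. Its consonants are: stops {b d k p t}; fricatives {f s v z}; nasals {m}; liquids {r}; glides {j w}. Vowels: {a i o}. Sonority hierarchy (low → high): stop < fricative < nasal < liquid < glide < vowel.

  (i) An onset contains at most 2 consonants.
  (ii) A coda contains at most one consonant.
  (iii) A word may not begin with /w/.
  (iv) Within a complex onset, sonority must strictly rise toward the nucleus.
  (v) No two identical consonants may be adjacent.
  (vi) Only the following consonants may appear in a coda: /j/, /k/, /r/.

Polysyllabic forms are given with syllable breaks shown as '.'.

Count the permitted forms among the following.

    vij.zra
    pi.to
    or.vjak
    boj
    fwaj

vij.zra — σ1 onset /v/, coda /j/ ok; σ2 onset /zr/ (2→4 rises), coda /∅/ ok → permitted
pi.to — σ1 onset /p/, coda /∅/ ok; σ2 onset /t/, coda /∅/ ok → permitted
or.vjak — σ1 onset /∅/, coda /r/ ok; σ2 onset /vj/ (2→5 rises), coda /k/ ok → permitted
boj — σ1 onset /b/, coda /j/ ok → permitted
fwaj — σ1 onset /fw/ (2→5 rises), coda /j/ ok → permitted
Permitted: vij.zra, pi.to, or.vjak, boj, fwaj → 5.

5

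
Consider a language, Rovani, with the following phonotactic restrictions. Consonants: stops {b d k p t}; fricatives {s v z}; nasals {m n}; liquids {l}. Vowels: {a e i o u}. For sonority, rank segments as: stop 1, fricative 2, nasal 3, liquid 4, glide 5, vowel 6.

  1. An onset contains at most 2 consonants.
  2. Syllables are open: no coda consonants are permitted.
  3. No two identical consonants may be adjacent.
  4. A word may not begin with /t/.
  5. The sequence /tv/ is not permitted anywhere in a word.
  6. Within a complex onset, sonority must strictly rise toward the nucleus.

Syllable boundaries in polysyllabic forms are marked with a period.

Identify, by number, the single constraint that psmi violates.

psmi: syllable 1 onset /psm/ has 3 consonants (> 2).
This is a violation of constraint 1: "An onset contains at most 2 consonants."
The remaining constraints (2, 3, 4, 5, 6) are satisfied.

1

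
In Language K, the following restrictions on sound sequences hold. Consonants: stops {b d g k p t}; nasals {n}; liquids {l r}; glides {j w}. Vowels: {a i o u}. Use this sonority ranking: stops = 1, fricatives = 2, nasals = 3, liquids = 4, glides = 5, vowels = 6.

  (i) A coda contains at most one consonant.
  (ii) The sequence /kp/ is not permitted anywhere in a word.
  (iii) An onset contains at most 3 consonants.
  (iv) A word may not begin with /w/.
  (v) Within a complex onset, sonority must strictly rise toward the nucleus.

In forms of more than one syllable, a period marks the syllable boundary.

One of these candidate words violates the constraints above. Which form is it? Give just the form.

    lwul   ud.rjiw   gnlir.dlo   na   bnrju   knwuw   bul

bnrju

lwul — σ1 onset /lw/ (4→5 rises), coda /l/ ok → phonotactically legal
ud.rjiw — σ1 onset /∅/, coda /d/ ok; σ2 onset /rj/ (4→5 rises), coda /w/ ok → phonotactically legal
gnlir.dlo — σ1 onset /gnl/ (1→3→4 rises), coda /r/ ok; σ2 onset /dl/ (1→4 rises), coda /∅/ ok → phonotactically legal
na — σ1 onset /n/, coda /∅/ ok → phonotactically legal
bnrju — violates constraint (iii): syllable 1 onset /bnrj/ has 4 consonants (> 3) → phonotactically illegal
knwuw — σ1 onset /knw/ (1→3→5 rises), coda /w/ ok → phonotactically legal
bul — σ1 onset /b/, coda /l/ ok → phonotactically legal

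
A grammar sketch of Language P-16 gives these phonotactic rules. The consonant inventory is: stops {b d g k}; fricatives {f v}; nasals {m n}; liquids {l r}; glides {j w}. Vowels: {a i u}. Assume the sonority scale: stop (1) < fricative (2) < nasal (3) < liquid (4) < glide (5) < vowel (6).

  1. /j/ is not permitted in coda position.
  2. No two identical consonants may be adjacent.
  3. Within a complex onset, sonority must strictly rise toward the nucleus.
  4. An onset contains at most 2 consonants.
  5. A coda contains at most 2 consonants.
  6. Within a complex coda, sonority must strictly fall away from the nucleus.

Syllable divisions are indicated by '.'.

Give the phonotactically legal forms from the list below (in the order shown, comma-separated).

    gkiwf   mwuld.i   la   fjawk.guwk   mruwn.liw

mwuld.i, la, fjawk.guwk, mruwn.liw

gkiwf — violates constraint 3: syllable 1 onset /gk/: /g/ (stop, 1) → /k/ (stop, 1) does not rise → phonotactically illegal
mwuld.i — σ1 onset /mw/ (3→5 rises), coda /ld/ (4→1 falls) ok; σ2 onset /∅/, coda /∅/ ok → phonotactically legal
la — σ1 onset /l/, coda /∅/ ok → phonotactically legal
fjawk.guwk — σ1 onset /fj/ (2→5 rises), coda /wk/ (5→1 falls) ok; σ2 onset /g/, coda /wk/ (5→1 falls) ok → phonotactically legal
mruwn.liw — σ1 onset /mr/ (3→4 rises), coda /wn/ (5→3 falls) ok; σ2 onset /l/, coda /w/ ok → phonotactically legal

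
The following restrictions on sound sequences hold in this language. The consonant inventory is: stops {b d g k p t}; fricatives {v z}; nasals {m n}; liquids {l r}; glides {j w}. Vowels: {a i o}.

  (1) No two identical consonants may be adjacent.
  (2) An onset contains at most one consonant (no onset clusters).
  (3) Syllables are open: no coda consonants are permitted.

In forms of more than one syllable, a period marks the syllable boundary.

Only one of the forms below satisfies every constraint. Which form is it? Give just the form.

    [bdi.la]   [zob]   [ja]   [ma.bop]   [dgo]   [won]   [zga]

[ja]

[bdi.la] — violates constraint 2: syllable 1 onset /bd/ has 2 consonants (> 1) → ill-formed
[zob] — violates constraint 3: syllable 1 coda /b/ has 1 consonant (> 0) → ill-formed
[ja] — σ1 onset /j/, coda /∅/ ok → well-formed
[ma.bop] — violates constraint 3: syllable 2 coda /p/ has 1 consonant (> 0) → ill-formed
[dgo] — violates constraint 2: syllable 1 onset /dg/ has 2 consonants (> 1) → ill-formed
[won] — violates constraint 3: syllable 1 coda /n/ has 1 consonant (> 0) → ill-formed
[zga] — violates constraint 2: syllable 1 onset /zg/ has 2 consonants (> 1) → ill-formed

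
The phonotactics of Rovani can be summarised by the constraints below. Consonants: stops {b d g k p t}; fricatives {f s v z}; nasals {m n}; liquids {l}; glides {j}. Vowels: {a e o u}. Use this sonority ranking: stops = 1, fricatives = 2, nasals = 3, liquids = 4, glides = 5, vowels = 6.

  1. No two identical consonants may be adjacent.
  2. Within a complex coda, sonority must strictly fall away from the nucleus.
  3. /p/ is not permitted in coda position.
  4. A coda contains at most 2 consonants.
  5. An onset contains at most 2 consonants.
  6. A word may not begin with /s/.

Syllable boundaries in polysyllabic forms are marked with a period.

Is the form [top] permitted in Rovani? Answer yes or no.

no

[top] — violates constraint 3: syllable 1 coda contains /p/ → not permitted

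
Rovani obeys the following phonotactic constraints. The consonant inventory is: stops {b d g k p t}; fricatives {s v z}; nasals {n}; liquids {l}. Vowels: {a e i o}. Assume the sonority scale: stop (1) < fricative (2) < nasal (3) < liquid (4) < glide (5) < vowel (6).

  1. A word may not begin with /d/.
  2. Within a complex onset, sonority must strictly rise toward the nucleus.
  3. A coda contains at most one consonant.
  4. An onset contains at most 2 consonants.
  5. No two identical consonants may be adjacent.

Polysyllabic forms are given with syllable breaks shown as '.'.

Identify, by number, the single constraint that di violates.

1

di: word begins with /d/.
This is a violation of constraint 1: "A word may not begin with /d/."
The remaining constraints (2, 3, 4, 5) are satisfied.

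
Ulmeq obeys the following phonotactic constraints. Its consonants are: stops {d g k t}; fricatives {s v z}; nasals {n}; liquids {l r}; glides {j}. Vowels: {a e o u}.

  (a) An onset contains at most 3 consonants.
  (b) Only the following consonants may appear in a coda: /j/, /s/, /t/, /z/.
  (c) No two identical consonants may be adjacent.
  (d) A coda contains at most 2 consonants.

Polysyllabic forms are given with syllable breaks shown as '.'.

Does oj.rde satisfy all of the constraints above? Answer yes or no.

yes

oj.rde — σ1 onset /∅/, coda /j/ ok; σ2 onset /rd/ (2C), coda /∅/ ok → permitted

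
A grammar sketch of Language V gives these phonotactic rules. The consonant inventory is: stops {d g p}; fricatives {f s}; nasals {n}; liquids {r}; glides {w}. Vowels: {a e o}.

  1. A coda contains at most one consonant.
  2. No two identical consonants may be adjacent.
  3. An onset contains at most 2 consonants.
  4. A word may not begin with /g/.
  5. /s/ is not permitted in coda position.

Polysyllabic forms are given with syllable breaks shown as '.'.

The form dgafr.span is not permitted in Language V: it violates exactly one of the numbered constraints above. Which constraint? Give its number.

dgafr.span: syllable 1 coda /fr/ has 2 consonants (> 1).
This is a violation of constraint 1: "A coda contains at most one consonant."
The remaining constraints (2, 3, 4, 5) are satisfied.

1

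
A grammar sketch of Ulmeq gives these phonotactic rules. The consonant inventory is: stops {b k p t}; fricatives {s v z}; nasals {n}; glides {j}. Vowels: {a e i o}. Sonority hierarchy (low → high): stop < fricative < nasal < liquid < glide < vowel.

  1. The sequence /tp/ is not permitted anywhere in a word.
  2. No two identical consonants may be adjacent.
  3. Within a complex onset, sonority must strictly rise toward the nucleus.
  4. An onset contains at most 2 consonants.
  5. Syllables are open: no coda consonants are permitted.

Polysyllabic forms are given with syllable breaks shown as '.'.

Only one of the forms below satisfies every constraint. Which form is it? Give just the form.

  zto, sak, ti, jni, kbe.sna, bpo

zto — violates constraint 3: syllable 1 onset /zt/: /z/ (fricative, 2) → /t/ (stop, 1) does not rise → ill-formed
sak — violates constraint 5: syllable 1 coda /k/ has 1 consonant (> 0) → ill-formed
ti — σ1 onset /t/, coda /∅/ ok → well-formed
jni — violates constraint 3: syllable 1 onset /jn/: /j/ (glide, 5) → /n/ (nasal, 3) does not rise → ill-formed
kbe.sna — violates constraint 3: syllable 1 onset /kb/: /k/ (stop, 1) → /b/ (stop, 1) does not rise → ill-formed
bpo — violates constraint 3: syllable 1 onset /bp/: /b/ (stop, 1) → /p/ (stop, 1) does not rise → ill-formed

ti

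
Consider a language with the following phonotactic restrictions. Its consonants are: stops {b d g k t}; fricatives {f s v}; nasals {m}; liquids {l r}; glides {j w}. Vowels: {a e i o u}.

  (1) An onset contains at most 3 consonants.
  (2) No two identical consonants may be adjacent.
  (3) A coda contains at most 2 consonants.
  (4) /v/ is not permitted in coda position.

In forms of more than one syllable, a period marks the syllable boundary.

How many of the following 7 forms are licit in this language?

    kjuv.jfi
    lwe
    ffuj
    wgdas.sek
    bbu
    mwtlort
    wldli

1

kjuv.jfi — violates constraint 4: syllable 1 coda contains /v/ → illicit
lwe — σ1 onset /lw/ (2C), coda /∅/ ok → licit
ffuj — violates constraint 2: adjacent identical consonants /ff/ → illicit
wgdas.sek — violates constraint 2: adjacent identical consonants /ss/ → illicit
bbu — violates constraint 2: adjacent identical consonants /bb/ → illicit
mwtlort — violates constraint 1: syllable 1 onset /mwtl/ has 4 consonants (> 3) → illicit
wldli — violates constraint 1: syllable 1 onset /wldl/ has 4 consonants (> 3) → illicit
Licit: lwe → 1.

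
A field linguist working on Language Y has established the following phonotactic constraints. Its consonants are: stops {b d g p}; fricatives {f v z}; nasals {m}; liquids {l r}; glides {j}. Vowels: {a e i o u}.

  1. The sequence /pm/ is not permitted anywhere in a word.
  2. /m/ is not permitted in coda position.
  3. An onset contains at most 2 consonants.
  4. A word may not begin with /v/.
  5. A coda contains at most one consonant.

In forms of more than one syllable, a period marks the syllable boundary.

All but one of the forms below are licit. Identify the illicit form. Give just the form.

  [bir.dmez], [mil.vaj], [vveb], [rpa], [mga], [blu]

[bir.dmez] — σ1 onset /b/, coda /r/ ok; σ2 onset /dm/ (2C), coda /z/ ok → licit
[mil.vaj] — σ1 onset /m/, coda /l/ ok; σ2 onset /v/, coda /j/ ok → licit
[vveb] — violates constraint 4: word begins with /v/ → illicit
[rpa] — σ1 onset /rp/ (2C), coda /∅/ ok → licit
[mga] — σ1 onset /mg/ (2C), coda /∅/ ok → licit
[blu] — σ1 onset /bl/ (2C), coda /∅/ ok → licit

[vveb]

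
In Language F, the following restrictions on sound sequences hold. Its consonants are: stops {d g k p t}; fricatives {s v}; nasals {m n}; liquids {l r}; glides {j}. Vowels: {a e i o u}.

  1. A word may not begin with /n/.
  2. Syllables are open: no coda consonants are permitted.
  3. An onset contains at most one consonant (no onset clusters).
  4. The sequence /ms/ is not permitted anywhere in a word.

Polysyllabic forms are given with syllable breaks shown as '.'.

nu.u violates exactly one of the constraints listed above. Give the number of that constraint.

nu.u: word begins with /n/.
This is a violation of constraint 1: "A word may not begin with /n/."
The remaining constraints (2, 3, 4) are satisfied.

1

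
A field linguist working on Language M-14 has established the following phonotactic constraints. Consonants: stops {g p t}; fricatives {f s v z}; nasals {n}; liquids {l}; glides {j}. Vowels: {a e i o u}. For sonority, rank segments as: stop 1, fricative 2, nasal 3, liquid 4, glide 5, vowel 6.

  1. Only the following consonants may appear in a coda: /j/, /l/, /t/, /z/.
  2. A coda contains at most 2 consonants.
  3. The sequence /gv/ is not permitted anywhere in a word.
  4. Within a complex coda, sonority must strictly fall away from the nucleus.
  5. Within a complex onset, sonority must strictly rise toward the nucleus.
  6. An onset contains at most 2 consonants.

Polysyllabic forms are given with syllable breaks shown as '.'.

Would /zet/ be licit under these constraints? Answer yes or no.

yes

/zet/ — σ1 onset /z/, coda /t/ ok → licit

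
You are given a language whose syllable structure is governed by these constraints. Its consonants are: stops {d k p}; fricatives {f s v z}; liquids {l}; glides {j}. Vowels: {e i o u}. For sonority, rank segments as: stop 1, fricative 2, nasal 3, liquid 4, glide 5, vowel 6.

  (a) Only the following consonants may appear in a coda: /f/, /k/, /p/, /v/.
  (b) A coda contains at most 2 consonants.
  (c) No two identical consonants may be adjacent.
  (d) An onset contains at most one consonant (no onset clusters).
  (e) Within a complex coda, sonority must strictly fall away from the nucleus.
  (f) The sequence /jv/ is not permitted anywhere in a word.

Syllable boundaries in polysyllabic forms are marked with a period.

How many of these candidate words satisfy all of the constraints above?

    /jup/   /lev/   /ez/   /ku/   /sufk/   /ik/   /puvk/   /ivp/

7

/jup/ — σ1 onset /j/, coda /p/ ok → permitted
/lev/ — σ1 onset /l/, coda /v/ ok → permitted
/ez/ — violates constraint (a): syllable 1 coda contains /z/, which is not a licensed coda consonant → not permitted
/ku/ — σ1 onset /k/, coda /∅/ ok → permitted
/sufk/ — σ1 onset /s/, coda /fk/ (2→1 falls) ok → permitted
/ik/ — σ1 onset /∅/, coda /k/ ok → permitted
/puvk/ — σ1 onset /p/, coda /vk/ (2→1 falls) ok → permitted
/ivp/ — σ1 onset /∅/, coda /vp/ (2→1 falls) ok → permitted
Permitted: /jup/, /lev/, /ku/, /sufk/, /ik/, /puvk/, /ivp/ → 7.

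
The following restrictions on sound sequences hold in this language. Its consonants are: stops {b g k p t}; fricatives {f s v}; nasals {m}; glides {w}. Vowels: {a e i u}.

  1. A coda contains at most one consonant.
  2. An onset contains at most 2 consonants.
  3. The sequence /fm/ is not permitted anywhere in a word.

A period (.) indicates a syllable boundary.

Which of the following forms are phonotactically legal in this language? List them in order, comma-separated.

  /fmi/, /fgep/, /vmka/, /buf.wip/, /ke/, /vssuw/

/fgep/, /buf.wip/, /ke/

/fmi/ — violates constraint 3: contains banned sequence /fm/ → phonotactically illegal
/fgep/ — σ1 onset /fg/ (2C), coda /p/ ok → phonotactically legal
/vmka/ — violates constraint 2: syllable 1 onset /vmk/ has 3 consonants (> 2) → phonotactically illegal
/buf.wip/ — σ1 onset /b/, coda /f/ ok; σ2 onset /w/, coda /p/ ok → phonotactically legal
/ke/ — σ1 onset /k/, coda /∅/ ok → phonotactically legal
/vssuw/ — violates constraint 2: syllable 1 onset /vss/ has 3 consonants (> 2) → phonotactically illegal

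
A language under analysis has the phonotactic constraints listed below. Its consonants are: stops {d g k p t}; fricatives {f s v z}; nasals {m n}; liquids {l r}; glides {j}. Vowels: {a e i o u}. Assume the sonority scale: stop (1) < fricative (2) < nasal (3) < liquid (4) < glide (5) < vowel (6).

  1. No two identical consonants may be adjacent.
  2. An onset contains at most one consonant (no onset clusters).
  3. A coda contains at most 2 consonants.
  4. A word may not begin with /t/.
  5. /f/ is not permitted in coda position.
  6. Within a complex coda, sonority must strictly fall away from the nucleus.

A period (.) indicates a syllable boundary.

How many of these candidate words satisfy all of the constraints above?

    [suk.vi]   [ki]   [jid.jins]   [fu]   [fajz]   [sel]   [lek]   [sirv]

[suk.vi] — σ1 onset /s/, coda /k/ ok; σ2 onset /v/, coda /∅/ ok → licit
[ki] — σ1 onset /k/, coda /∅/ ok → licit
[jid.jins] — σ1 onset /j/, coda /d/ ok; σ2 onset /j/, coda /ns/ (3→2 falls) ok → licit
[fu] — σ1 onset /f/, coda /∅/ ok → licit
[fajz] — σ1 onset /f/, coda /jz/ (5→2 falls) ok → licit
[sel] — σ1 onset /s/, coda /l/ ok → licit
[lek] — σ1 onset /l/, coda /k/ ok → licit
[sirv] — σ1 onset /s/, coda /rv/ (4→2 falls) ok → licit
Licit: [suk.vi], [ki], [jid.jins], [fu], [fajz], [sel], [lek], [sirv] → 8.

8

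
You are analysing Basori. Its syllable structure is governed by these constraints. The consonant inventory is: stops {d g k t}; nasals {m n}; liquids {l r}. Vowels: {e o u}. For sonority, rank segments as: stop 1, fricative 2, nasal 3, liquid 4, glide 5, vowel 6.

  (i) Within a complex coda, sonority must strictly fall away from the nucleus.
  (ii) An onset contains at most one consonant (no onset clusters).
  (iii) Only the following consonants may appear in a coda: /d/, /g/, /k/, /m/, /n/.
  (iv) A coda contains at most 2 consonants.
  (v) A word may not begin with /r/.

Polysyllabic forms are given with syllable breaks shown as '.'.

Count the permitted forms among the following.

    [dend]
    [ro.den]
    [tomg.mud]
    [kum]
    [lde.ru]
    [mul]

3

[dend] — σ1 onset /d/, coda /nd/ (3→1 falls) ok → permitted
[ro.den] — violates constraint (v): word begins with /r/ → not permitted
[tomg.mud] — σ1 onset /t/, coda /mg/ (3→1 falls) ok; σ2 onset /m/, coda /d/ ok → permitted
[kum] — σ1 onset /k/, coda /m/ ok → permitted
[lde.ru] — violates constraint (ii): syllable 1 onset /ld/ has 2 consonants (> 1) → not permitted
[mul] — violates constraint (iii): syllable 1 coda contains /l/, which is not a licensed coda consonant → not permitted
Permitted: [dend], [tomg.mud], [kum] → 3.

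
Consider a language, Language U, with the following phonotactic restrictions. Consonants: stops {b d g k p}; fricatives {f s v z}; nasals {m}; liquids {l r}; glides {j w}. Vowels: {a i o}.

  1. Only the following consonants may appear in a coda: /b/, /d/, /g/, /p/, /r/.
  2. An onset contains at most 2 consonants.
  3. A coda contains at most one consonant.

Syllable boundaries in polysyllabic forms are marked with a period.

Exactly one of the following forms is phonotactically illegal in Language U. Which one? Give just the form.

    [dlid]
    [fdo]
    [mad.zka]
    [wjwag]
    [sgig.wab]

[dlid] — σ1 onset /dl/ (2C), coda /d/ ok → phonotactically legal
[fdo] — σ1 onset /fd/ (2C), coda /∅/ ok → phonotactically legal
[mad.zka] — σ1 onset /m/, coda /d/ ok; σ2 onset /zk/ (2C), coda /∅/ ok → phonotactically legal
[wjwag] — violates constraint 2: syllable 1 onset /wjw/ has 3 consonants (> 2) → phonotactically illegal
[sgig.wab] — σ1 onset /sg/ (2C), coda /g/ ok; σ2 onset /w/, coda /b/ ok → phonotactically legal

[wjwag]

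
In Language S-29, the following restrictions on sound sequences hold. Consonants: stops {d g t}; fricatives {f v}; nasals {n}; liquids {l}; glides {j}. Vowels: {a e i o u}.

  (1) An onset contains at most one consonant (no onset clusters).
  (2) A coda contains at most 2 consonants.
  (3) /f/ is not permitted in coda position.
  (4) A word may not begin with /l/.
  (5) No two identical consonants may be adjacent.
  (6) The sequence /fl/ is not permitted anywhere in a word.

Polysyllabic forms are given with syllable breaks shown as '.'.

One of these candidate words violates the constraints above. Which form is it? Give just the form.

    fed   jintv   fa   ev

fed — σ1 onset /f/, coda /d/ ok → well-formed
jintv — violates constraint 2: syllable 1 coda /ntv/ has 3 consonants (> 2) → ill-formed
fa — σ1 onset /f/, coda /∅/ ok → well-formed
ev — σ1 onset /∅/, coda /v/ ok → well-formed

jintv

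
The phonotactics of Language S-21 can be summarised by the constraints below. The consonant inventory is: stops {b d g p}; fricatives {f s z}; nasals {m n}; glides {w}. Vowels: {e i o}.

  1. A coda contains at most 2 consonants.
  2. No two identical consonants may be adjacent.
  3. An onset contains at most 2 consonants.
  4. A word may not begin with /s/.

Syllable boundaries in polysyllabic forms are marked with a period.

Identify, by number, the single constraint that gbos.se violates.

2

gbos.se: adjacent identical consonants /ss/.
This is a violation of constraint 2: "No two identical consonants may be adjacent."
The remaining constraints (1, 3, 4) are satisfied.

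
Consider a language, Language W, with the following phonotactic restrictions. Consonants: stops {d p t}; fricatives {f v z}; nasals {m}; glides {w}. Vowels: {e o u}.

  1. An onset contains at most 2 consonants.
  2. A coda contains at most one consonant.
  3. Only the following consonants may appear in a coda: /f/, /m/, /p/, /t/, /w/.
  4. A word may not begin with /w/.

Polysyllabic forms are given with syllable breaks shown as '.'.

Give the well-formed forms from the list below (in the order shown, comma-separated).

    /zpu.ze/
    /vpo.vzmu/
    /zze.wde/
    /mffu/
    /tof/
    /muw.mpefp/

/zpu.ze/, /zze.wde/, /tof/

/zpu.ze/ — σ1 onset /zp/ (2C), coda /∅/ ok; σ2 onset /z/, coda /∅/ ok → well-formed
/vpo.vzmu/ — violates constraint 1: syllable 2 onset /vzm/ has 3 consonants (> 2) → ill-formed
/zze.wde/ — σ1 onset /zz/ (2C), coda /∅/ ok; σ2 onset /wd/ (2C), coda /∅/ ok → well-formed
/mffu/ — violates constraint 1: syllable 1 onset /mff/ has 3 consonants (> 2) → ill-formed
/tof/ — σ1 onset /t/, coda /f/ ok → well-formed
/muw.mpefp/ — violates constraint 2: syllable 2 coda /fp/ has 2 consonants (> 1) → ill-formed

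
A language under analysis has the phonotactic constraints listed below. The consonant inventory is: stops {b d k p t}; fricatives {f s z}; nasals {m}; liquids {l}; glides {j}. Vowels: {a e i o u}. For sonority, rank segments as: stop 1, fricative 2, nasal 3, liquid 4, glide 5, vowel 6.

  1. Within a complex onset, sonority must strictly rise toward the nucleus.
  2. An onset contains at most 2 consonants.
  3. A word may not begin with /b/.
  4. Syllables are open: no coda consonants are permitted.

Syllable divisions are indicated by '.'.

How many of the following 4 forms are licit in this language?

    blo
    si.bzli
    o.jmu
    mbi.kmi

0

blo — violates constraint 3: word begins with /b/ → illicit
si.bzli — violates constraint 2: syllable 2 onset /bzl/ has 3 consonants (> 2) → illicit
o.jmu — violates constraint 1: syllable 2 onset /jm/: /j/ (glide, 5) → /m/ (nasal, 3) does not rise → illicit
mbi.kmi — violates constraint 1: syllable 1 onset /mb/: /m/ (nasal, 3) → /b/ (stop, 1) does not rise → illicit
No form is licit → 0.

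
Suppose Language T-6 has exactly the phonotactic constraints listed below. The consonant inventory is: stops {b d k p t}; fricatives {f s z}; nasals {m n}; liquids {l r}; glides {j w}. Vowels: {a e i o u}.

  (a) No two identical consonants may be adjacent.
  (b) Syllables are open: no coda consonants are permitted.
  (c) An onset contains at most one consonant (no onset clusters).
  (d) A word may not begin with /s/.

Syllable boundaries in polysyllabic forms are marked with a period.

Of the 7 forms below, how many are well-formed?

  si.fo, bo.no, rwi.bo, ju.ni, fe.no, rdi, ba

4

si.fo — violates constraint (d): word begins with /s/ → ill-formed
bo.no — σ1 onset /b/, coda /∅/ ok; σ2 onset /n/, coda /∅/ ok → well-formed
rwi.bo — violates constraint (c): syllable 1 onset /rw/ has 2 consonants (> 1) → ill-formed
ju.ni — σ1 onset /j/, coda /∅/ ok; σ2 onset /n/, coda /∅/ ok → well-formed
fe.no — σ1 onset /f/, coda /∅/ ok; σ2 onset /n/, coda /∅/ ok → well-formed
rdi — violates constraint (c): syllable 1 onset /rd/ has 2 consonants (> 1) → ill-formed
ba — σ1 onset /b/, coda /∅/ ok → well-formed
Well-formed: bo.no, ju.ni, fe.no, ba → 4.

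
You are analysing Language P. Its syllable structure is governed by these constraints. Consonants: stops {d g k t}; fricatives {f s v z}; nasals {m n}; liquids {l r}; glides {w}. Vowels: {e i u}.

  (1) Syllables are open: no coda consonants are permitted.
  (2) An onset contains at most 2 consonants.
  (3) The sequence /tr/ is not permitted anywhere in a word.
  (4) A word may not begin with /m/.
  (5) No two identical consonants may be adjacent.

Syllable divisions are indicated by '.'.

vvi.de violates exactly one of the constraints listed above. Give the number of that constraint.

vvi.de: adjacent identical consonants /vv/.
This is a violation of constraint 5: "No two identical consonants may be adjacent."
The remaining constraints (1, 2, 3, 4) are satisfied.

5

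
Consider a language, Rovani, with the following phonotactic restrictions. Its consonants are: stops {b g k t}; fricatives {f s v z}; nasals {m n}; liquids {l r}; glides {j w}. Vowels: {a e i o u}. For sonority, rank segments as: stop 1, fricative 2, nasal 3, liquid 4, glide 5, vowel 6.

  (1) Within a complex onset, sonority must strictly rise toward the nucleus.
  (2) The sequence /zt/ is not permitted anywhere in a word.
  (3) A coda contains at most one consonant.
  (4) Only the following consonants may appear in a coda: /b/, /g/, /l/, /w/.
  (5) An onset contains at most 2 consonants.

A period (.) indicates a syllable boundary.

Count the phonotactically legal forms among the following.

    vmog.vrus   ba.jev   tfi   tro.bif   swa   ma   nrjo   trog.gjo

vmog.vrus — violates constraint 4: syllable 2 coda contains /s/, which is not a licensed coda consonant → phonotactically illegal
ba.jev — violates constraint 4: syllable 2 coda contains /v/, which is not a licensed coda consonant → phonotactically illegal
tfi — σ1 onset /tf/ (1→2 rises), coda /∅/ ok → phonotactically legal
tro.bif — violates constraint 4: syllable 2 coda contains /f/, which is not a licensed coda consonant → phonotactically illegal
swa — σ1 onset /sw/ (2→5 rises), coda /∅/ ok → phonotactically legal
ma — σ1 onset /m/, coda /∅/ ok → phonotactically legal
nrjo — violates constraint 5: syllable 1 onset /nrj/ has 3 consonants (> 2) → phonotactically illegal
trog.gjo — σ1 onset /tr/ (1→4 rises), coda /g/ ok; σ2 onset /gj/ (1→5 rises), coda /∅/ ok → phonotactically legal
Phonotactically legal: tfi, swa, ma, trog.gjo → 4.

4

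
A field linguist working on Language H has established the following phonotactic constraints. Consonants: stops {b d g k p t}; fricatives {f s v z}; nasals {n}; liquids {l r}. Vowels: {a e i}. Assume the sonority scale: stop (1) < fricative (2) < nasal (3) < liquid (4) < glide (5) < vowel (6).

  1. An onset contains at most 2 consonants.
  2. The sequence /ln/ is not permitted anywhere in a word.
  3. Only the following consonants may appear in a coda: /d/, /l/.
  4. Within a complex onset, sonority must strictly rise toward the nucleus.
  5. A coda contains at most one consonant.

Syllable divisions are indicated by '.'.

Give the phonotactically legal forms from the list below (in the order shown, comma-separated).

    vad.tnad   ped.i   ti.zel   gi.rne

vad.tnad — σ1 onset /v/, coda /d/ ok; σ2 onset /tn/ (1→3 rises), coda /d/ ok → phonotactically legal
ped.i — σ1 onset /p/, coda /d/ ok; σ2 onset /∅/, coda /∅/ ok → phonotactically legal
ti.zel — σ1 onset /t/, coda /∅/ ok; σ2 onset /z/, coda /l/ ok → phonotactically legal
gi.rne — violates constraint 4: syllable 2 onset /rn/: /r/ (liquid, 4) → /n/ (nasal, 3) does not rise → phonotactically illegal

vad.tnad, ped.i, ti.zel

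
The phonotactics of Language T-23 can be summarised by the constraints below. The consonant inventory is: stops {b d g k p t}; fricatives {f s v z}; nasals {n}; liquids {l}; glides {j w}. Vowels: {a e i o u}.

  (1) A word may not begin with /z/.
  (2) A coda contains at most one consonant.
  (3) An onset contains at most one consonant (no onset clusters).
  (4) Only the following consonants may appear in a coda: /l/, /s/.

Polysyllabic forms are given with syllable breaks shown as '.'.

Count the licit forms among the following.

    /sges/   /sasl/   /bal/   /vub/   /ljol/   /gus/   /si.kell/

/sges/ — violates constraint 3: syllable 1 onset /sg/ has 2 consonants (> 1) → illicit
/sasl/ — violates constraint 2: syllable 1 coda /sl/ has 2 consonants (> 1) → illicit
/bal/ — σ1 onset /b/, coda /l/ ok → licit
/vub/ — violates constraint 4: syllable 1 coda contains /b/, which is not a licensed coda consonant → illicit
/ljol/ — violates constraint 3: syllable 1 onset /lj/ has 2 consonants (> 1) → illicit
/gus/ — σ1 onset /g/, coda /s/ ok → licit
/si.kell/ — violates constraint 2: syllable 2 coda /ll/ has 2 consonants (> 1) → illicit
Licit: /bal/, /gus/ → 2.

2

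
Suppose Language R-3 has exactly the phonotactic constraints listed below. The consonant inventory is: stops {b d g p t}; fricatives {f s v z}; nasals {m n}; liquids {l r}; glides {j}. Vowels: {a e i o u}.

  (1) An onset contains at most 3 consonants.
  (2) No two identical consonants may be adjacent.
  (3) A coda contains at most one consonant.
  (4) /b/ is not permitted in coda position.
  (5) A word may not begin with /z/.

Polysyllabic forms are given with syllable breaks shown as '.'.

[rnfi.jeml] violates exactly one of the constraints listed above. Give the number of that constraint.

[rnfi.jeml]: syllable 2 coda /ml/ has 2 consonants (> 1).
This is a violation of constraint 3: "A coda contains at most one consonant."
The remaining constraints (1, 2, 4, 5) are satisfied.

3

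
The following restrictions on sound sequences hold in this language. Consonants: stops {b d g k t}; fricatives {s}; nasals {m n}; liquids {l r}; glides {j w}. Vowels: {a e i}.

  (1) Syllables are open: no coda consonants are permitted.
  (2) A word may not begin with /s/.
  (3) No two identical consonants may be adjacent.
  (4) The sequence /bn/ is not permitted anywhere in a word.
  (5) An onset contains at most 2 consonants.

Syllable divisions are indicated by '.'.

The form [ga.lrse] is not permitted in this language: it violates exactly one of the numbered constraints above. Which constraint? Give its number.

[ga.lrse]: syllable 2 onset /lrs/ has 3 consonants (> 2).
This is a violation of constraint 5: "An onset contains at most 2 consonants."
The remaining constraints (1, 2, 3, 4) are satisfied.

5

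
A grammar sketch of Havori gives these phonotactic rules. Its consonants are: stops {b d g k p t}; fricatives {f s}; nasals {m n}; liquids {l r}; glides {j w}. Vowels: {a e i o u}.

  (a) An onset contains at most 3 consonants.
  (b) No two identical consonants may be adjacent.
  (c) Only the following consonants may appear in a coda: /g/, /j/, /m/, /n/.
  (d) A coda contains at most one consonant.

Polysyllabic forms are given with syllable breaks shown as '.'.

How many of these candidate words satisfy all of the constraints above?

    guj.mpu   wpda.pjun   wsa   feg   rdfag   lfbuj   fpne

7

guj.mpu — σ1 onset /g/, coda /j/ ok; σ2 onset /mp/ (2C), coda /∅/ ok → well-formed
wpda.pjun — σ1 onset /wpd/ (3C), coda /∅/ ok; σ2 onset /pj/ (2C), coda /n/ ok → well-formed
wsa — σ1 onset /ws/ (2C), coda /∅/ ok → well-formed
feg — σ1 onset /f/, coda /g/ ok → well-formed
rdfag — σ1 onset /rdf/ (3C), coda /g/ ok → well-formed
lfbuj — σ1 onset /lfb/ (3C), coda /j/ ok → well-formed
fpne — σ1 onset /fpn/ (3C), coda /∅/ ok → well-formed
Well-formed: guj.mpu, wpda.pjun, wsa, feg, rdfag, lfbuj, fpne → 7.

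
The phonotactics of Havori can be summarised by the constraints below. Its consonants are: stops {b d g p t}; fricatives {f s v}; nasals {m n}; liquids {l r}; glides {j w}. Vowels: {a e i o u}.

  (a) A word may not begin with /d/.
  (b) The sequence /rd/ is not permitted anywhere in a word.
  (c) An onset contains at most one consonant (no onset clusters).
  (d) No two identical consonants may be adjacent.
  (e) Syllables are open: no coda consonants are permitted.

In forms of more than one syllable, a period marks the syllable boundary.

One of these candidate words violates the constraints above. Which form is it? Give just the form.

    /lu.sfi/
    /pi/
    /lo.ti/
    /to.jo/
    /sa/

/lu.sfi/

/lu.sfi/ — violates constraint (c): syllable 2 onset /sf/ has 2 consonants (> 1) → illicit
/pi/ — σ1 onset /p/, coda /∅/ ok → licit
/lo.ti/ — σ1 onset /l/, coda /∅/ ok; σ2 onset /t/, coda /∅/ ok → licit
/to.jo/ — σ1 onset /t/, coda /∅/ ok; σ2 onset /j/, coda /∅/ ok → licit
/sa/ — σ1 onset /s/, coda /∅/ ok → licit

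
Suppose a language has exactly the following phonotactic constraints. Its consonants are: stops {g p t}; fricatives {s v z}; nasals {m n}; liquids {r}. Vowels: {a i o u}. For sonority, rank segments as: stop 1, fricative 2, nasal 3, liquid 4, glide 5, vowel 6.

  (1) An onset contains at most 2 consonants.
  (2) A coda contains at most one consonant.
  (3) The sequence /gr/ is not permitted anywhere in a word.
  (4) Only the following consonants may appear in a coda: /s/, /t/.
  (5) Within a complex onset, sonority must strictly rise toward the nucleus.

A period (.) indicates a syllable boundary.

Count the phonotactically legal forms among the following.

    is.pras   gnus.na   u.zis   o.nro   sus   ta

is.pras — σ1 onset /∅/, coda /s/ ok; σ2 onset /pr/ (1→4 rises), coda /s/ ok → phonotactically legal
gnus.na — σ1 onset /gn/ (1→3 rises), coda /s/ ok; σ2 onset /n/, coda /∅/ ok → phonotactically legal
u.zis — σ1 onset /∅/, coda /∅/ ok; σ2 onset /z/, coda /s/ ok → phonotactically legal
o.nro — σ1 onset /∅/, coda /∅/ ok; σ2 onset /nr/ (3→4 rises), coda /∅/ ok → phonotactically legal
sus — σ1 onset /s/, coda /s/ ok → phonotactically legal
ta — σ1 onset /t/, coda /∅/ ok → phonotactically legal
Phonotactically legal: is.pras, gnus.na, u.zis, o.nro, sus, ta → 6.

6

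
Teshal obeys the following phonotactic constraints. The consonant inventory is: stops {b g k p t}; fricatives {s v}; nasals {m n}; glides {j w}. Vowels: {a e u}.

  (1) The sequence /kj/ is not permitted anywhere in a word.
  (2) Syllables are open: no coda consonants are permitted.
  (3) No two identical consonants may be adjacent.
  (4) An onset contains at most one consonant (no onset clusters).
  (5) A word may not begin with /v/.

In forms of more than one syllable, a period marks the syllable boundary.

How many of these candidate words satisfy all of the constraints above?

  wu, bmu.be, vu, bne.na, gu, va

2

wu — σ1 onset /w/, coda /∅/ ok → well-formed
bmu.be — violates constraint 4: syllable 1 onset /bm/ has 2 consonants (> 1) → ill-formed
vu — violates constraint 5: word begins with /v/ → ill-formed
bne.na — violates constraint 4: syllable 1 onset /bn/ has 2 consonants (> 1) → ill-formed
gu — σ1 onset /g/, coda /∅/ ok → well-formed
va — violates constraint 5: word begins with /v/ → ill-formed
Well-formed: wu, gu → 2.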